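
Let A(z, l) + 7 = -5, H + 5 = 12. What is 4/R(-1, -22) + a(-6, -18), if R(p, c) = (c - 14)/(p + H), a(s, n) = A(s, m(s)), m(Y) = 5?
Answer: -38/3 ≈ -12.667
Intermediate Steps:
H = 7 (H = -5 + 12 = 7)
A(z, l) = -12 (A(z, l) = -7 - 5 = -12)
a(s, n) = -12
R(p, c) = (-14 + c)/(7 + p) (R(p, c) = (c - 14)/(p + 7) = (-14 + c)/(7 + p))
4/R(-1, -22) + a(-6, -18) = 4/(((-14 - 22)/(7 - 1))) - 12 = 4/((-36/6)) - 12 = 4/(((⅙)*(-36))) - 12 = 4/(-6) - 12 = 4*(-⅙) - 12 = -⅔ - 12 = -38/3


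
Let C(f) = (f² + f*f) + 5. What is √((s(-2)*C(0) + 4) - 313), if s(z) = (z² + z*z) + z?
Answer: 3*I*√31 ≈ 16.703*I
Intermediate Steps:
C(f) = 5 + 2*f² (C(f) = (f² + f²) + 5 = 2*f² + 5 = 5 + 2*f²)
s(z) = z + 2*z² (s(z) = (z² + z²) + z = 2*z² + z = z + 2*z²)
√((s(-2)*C(0) + 4) - 313) = √(((-2*(1 + 2*(-2)))*(5 + 2*0²) + 4) - 313) = √(((-2*(1 - 4))*(5 + 2*0) + 4) - 313) = √(((-2*(-3))*(5 + 0) + 4) - 313) = √((6*5 + 4) - 313) = √((30 + 4) - 313) = √(34 - 313) = √(-279) = 3*I*√31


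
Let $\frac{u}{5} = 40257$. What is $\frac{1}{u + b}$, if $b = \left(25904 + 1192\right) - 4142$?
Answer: $\frac{1}{224239} \approx 4.4595 \cdot 10^{-6}$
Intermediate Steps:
$u = 201285$ ($u = 5 \cdot 40257 = 201285$)
$b = 22954$ ($b = 27096 - 4142 = 22954$)
$\frac{1}{u + b} = \frac{1}{201285 + 22954} = \frac{1}{224239}$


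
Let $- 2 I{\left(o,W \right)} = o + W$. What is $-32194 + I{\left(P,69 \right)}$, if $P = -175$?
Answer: $-32141$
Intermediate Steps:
$I{\left(o,W \right)} = - \frac{W}{2} - \frac{o}{2}$ ($I{\left(o,W \right)} = - \frac{o + W}{2} = - \frac{W + o}{2} = - \frac{W}{2} - \frac{o}{2}$)
$-32194 + I{\left(P,69 \right)} = -32194 - -53 = -32194 + \left(- \frac{69}{2} + \frac{175}{2}\right) = -32194 + 53 = -32141$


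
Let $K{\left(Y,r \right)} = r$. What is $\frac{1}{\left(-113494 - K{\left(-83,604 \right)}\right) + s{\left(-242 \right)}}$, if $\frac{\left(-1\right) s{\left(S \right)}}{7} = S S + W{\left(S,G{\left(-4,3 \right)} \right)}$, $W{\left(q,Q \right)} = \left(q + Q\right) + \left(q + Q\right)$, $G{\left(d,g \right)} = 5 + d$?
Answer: $- \frac{1}{520672} \approx -1.9206 \cdot 10^{-6}$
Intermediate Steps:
$W{\left(q,Q \right)} = 2 Q + 2 q$ ($W{\left(q,Q \right)} = \left(Q + q\right) + \left(Q + q\right) = 2 Q + 2 q$)
$s{\left(S \right)} = -14 - 14 S - 7 S^{2}$ ($s{\left(S \right)} = - 7 \left(S S + \left(2 \left(5 - 4\right) + 2 S\right)\right) = - 7 \left(S^{2} + \left(2 \cdot 1 + 2 S\right)\right) = - 7 \left(S^{2} + \left(2 + 2 S\right)\right) = - 7 \left(2 + S^{2} + 2 S\right) = -14 - 14 S - 7 S^{2}$)
$\frac{1}{\left(-113494 - K{\left(-83,604 \right)}\right) + s{\left(-242 \right)}} = \frac{1}{\left(-113494 - 604\right) - \left(-3374 + 409948\right)} = \frac{1}{\left(-113494 - 604\right) - 406574} = \frac{1}{-114098 - 406574} = \frac{1}{-520672} = - \frac{1}{520672}$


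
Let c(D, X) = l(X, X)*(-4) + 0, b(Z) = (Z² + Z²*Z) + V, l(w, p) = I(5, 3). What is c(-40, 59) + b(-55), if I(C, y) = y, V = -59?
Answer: -163421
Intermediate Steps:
l(w, p) = 3
b(Z) = -59 + Z² + Z³ (b(Z) = (Z² + Z²*Z) - 59 = (Z² + Z³) - 59 = -59 + Z² + Z³)
c(D, X) = -12 (c(D, X) = 3*(-4) + 0 = -12 + 0 = -12)
c(-40, 59) + b(-55) = -12 + (-59 + (-55)² + (-55)³) = -12 + (-59 + 3025 - 166375) = -12 - 163409 = -163421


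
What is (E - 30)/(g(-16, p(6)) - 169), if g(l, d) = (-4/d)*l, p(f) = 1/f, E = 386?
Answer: 356/215 ≈ 1.6558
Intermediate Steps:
g(l, d) = -4*l/d
(E - 30)/(g(-16, p(6)) - 169) = (386 - 30)/(-4*(-16)/1/6 - 169) = 356/(-4*(-16)/⅙ - 169) = 356/(-4*(-16)*6 - 169) = 356/(384 - 169) = 356/215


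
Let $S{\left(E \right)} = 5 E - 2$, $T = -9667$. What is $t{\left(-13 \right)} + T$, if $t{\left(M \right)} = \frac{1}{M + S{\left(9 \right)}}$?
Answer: $- \frac{290009}{30} \approx -9667.0$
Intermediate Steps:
$S{\left(E \right)} = -2 + 5 E$
$t{\left(M \right)} = \frac{1}{43 + M}$ ($t{\left(M \right)} = \frac{1}{M + \left(-2 + 5 \cdot 9\right)} = \frac{1}{M + \left(-2 + 45\right)} = \frac{1}{M + 43} = \frac{1}{43 + M}$)
$t{\left(-13 \right)} + T = \frac{1}{43 - 13} - 9667 = \frac{1}{30} - 9667 = - \frac{290009}{30}$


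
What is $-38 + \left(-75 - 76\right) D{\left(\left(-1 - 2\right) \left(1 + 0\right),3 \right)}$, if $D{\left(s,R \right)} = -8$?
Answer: $1170$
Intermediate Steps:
$-38 + \left(-75 - 76\right) D{\left(\left(-1 - 2\right) \left(1 + 0\right),3 \right)} = -38 + \left(-75 - 76\right) \left(-8\right) = -38 - -1208 = -38 + 1208 = 1170$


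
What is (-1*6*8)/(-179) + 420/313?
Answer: 90204/56027 ≈ 1.6100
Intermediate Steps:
(-1*6*8)/(-179) + 420/313 = -6*8*(-1/179) + 420*(1/313) = -48*(-1/179) + 420/313 = 48/179 + 420/313 = 90204/56027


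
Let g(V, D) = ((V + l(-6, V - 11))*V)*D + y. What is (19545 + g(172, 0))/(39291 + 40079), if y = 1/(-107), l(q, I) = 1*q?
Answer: 1045657/4246295 ≈ 0.24625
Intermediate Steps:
l(q, I) = q
y = -1/107 ≈ -0.0093458
g(V, D) = -1/107 + D*V*(-6 + V) (g(V, D) = ((V - 6)*V)*D - 1/107 = ((-6 + V)*V)*D - 1/107 = (V*(-6 + V))*D - 1/107 = D*V*(-6 + V) - 1/107 = -1/107 + D*V*(-6 + V))
(19545 + g(172, 0))/(39291 + 40079) = (19545 + (-1/107 + 0*172² - 6*0*172))/(39291 + 40079) = (19545 + (-1/107 + 0*29584 + 0))/79370 = (19545 + (-1/107 + 0 + 0))*(1/79370) = (19545 - 1/107)*(1/79370) = (2091314/107)*(1/79370) = 1045657/4246295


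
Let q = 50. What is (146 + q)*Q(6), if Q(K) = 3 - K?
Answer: -588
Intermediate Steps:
(146 + q)*Q(6) = (146 + 50)*(3 - 1*6) = 196*(3 - 6) = 196*(-3) = -588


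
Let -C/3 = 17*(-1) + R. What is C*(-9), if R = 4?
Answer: -351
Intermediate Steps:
C = 39 (C = -3*(17*(-1) + 4) = -3*(-17 + 4) = -3*(-13) = 39)
C*(-9) = 39*(-9) = -351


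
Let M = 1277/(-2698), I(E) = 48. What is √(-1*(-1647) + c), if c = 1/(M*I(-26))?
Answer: √386746399434/15324 ≈ 40.583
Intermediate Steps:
M = -1277/2698 (M = 1277*(-1/2698) = -1277/2698 ≈ -0.47331)
c = -1349/30648 (c = 1/(-1277/2698*48) = -2698/1277*1/48 = -1349/30648 ≈ -0.044016)
√(-1*(-1647) + c) = √(-1*(-1647) - 1349/30648) = √(1647 - 1349/30648) = √(50475907/30648) = √386746399434/15324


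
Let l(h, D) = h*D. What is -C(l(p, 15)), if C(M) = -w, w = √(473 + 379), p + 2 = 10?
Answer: 2*√213 ≈ 29.189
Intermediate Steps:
p = 8 (p = -2 + 10 = 8)
l(h, D) = D*h
w = 2*√213 (w = √852 = 2*√213 ≈ 29.189)
C(M) = -2*√213
-C(l(p, 15)) = -(-2)*√213 = 2*√213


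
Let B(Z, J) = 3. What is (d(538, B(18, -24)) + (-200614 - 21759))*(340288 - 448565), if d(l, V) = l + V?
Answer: 24019303464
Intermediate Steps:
d(l, V) = V + l
(d(538, B(18, -24)) + (-200614 - 21759))*(340288 - 448565) = ((3 + 538) + (-200614 - 21759))*(340288 - 448565) = (541 - 222373)*(-108277) = -221832*(-108277) = 24019303464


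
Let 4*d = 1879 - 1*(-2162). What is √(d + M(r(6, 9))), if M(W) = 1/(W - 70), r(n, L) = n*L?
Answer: √16163/4 ≈ 31.783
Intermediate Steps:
d = 4041/4 (d = (1879 - 1*(-2162))/4 = (1879 + 2162)/4 = (¼)*4041 = 4041/4 ≈ 1010.3)
r(n, L) = L*n
M(W) = 1/(-70 + W)
√(d + M(r(6, 9))) = √(4041/4 + 1/(-70 + 9*6)) = √(4041/4 + 1/(-70 + 54)) = √(4041/4 + 1/(-16)) = √(4041/4 - 1/16) = √(16163/16) = √16163/4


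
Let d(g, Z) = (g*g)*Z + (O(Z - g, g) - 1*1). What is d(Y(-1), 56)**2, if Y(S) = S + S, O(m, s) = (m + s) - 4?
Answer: 75625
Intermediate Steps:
O(m, s) = -4 + m + s
Y(S) = 2*S
d(g, Z) = -5 + Z + Z*g**2 (d(g, Z) = (g*g)*Z + ((-4 + (Z - g) + g) - 1*1) = g**2*Z + ((-4 + Z) - 1) = Z*g**2 + (-5 + Z) = -5 + Z + Z*g**2)
d(Y(-1), 56)**2 = (-5 + 56 + 56*(2*(-1))**2)**2 = (-5 + 56 + 56*(-2)**2)**2 = (-5 + 56 + 56*4)**2 = (-5 + 56 + 224)**2 = 275**2 = 75625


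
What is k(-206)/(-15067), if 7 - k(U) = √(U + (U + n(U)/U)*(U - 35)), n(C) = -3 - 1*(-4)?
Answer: -7/15067 + √2098085486/3103802 ≈ 0.014293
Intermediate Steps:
n(C) = 1 (n(C) = -3 + 4 = 1)
k(U) = 7 - √(U + (-35 + U)*(U + 1/U)) (k(U) = 7 - √(U + (U + 1/U)*(U - 35)) = 7 - √(U + (U + 1/U)*(-35 + U)) = 7 - √(U + (-35 + U)*(U + 1/U)))
k(-206)/(-15067) = (7 - √(1 + (-206)² - 35/(-206) - 34*(-206)))/(-15067) = (7 - √(1 + 42436 - 35*(-1/206) + 7004))*(-1/15067) = (7 - √(1 + 42436 + 35/206 + 7004))*(-1/15067) = (7 - √(10184881/206))*(-1/15067) = (7 - √2098085486/206)*(-1/15067) = -7/15067 + √2098085486/3103802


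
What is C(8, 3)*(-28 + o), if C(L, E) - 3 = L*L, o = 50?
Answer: 1474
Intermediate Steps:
C(L, E) = 3 + L² (C(L, E) = 3 + L*L = 3 + L²)
C(8, 3)*(-28 + o) = (3 + 8²)*(-28 + 50) = (3 + 64)*22 = 67*22 = 1474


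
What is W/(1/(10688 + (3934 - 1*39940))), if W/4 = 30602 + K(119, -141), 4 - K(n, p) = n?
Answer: -3087479464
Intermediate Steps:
K(n, p) = 4 - n
W = 121948 (W = 4*(30602 + (4 - 1*119)) = 4*(30602 + (4 - 119)) = 4*(30602 - 115) = 4*30487 = 121948)
W/(1/(10688 + (3934 - 1*39940))) = 121948/(1/(10688 + (3934 - 1*39940))) = 121948/(1/(10688 + (3934 - 39940))) = 121948/(1/(10688 - 36006)) = 121948/(1/(-25318)) = 121948/(-1/25318) = 121948*(-25318) = -3087479464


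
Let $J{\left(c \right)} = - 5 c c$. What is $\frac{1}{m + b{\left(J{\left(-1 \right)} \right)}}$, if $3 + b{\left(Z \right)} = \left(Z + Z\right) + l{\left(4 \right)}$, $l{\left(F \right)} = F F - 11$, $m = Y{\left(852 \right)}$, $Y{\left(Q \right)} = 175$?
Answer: $\frac{1}{167} \approx 0.005988$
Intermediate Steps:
$m = 175$
$l{\left(F \right)} = -11 + F^{2}$ ($l{\left(F \right)} = F^{2} - 11 = -11 + F^{2}$)
$J{\left(c \right)} = - 5 c^{2}$
$b{\left(Z \right)} = 2 + 2 Z$ ($b{\left(Z \right)} = -3 - \left(11 - 16 - 2 Z\right) = -3 + \left(2 Z + \left(-11 + 16\right)\right) = -3 + \left(2 Z + 5\right) = -3 + \left(5 + 2 Z\right) = 2 + 2 Z$)
$\frac{1}{m + b{\left(J{\left(-1 \right)} \right)}} = \frac{1}{175 + \left(2 + 2 \left(- 5 \left(-1\right)^{2}\right)\right)} = \frac{1}{175 + \left(2 + 2 \left(\left(-5\right) 1\right)\right)} = \frac{1}{175 + \left(2 + 2 \left(-5\right)\right)} = \frac{1}{175 + \left(2 - 10\right)} = \frac{1}{175 - 8} = \frac{1}{167}$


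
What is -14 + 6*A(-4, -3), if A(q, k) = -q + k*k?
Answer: 64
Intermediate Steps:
A(q, k) = k² - q (A(q, k) = -q + k² = k² - q)
-14 + 6*A(-4, -3) = -14 + 6*((-3)² - 1*(-4)) = -14 + 6*(9 + 4) = -14 + 6*13 = -14 + 78 = 64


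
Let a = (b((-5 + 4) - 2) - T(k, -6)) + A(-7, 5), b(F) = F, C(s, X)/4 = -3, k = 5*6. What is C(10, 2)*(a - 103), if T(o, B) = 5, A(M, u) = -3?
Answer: 1368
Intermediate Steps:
k = 30
C(s, X) = -12 (C(s, X) = 4*(-3) = -12)
a = -11 (a = (((-5 + 4) - 2) - 1*5) - 3 = ((-1 - 2) - 5) - 3 = (-3 - 5) - 3 = -8 - 3 = -11)
C(10, 2)*(a - 103) = -12*(-11 - 103) = -12*(-114) = 1368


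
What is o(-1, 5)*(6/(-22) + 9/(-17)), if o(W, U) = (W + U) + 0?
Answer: -600/187 ≈ -3.2086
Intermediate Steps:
o(W, U) = U + W (o(W, U) = (U + W) + 0 = U + W)
o(-1, 5)*(6/(-22) + 9/(-17)) = (5 - 1)*(6/(-22) + 9/(-17)) = 4*(6*(-1/22) + 9*(-1/17)) = 4*(-3/11 - 9/17) = 4*(-150/187) = -600/187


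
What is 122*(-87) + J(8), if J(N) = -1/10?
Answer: -106141/10 ≈ -10614.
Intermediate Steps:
J(N) = -⅒ (J(N) = -1*⅒ = -⅒)
122*(-87) + J(8) = 122*(-87) - ⅒ = -10614 - ⅒ = -106141/10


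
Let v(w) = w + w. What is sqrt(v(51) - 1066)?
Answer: 2*I*sqrt(241) ≈ 31.048*I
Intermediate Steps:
v(w) = 2*w
sqrt(v(51) - 1066) = sqrt(2*51 - 1066) = sqrt(102 - 1066) = sqrt(-964) = 2*I*sqrt(241)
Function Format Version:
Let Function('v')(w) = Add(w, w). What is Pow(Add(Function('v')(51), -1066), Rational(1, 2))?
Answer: Mul(2, I, Pow(241, Rational(1, 2))) ≈ Mul(31.048, I)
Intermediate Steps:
Function('v')(w) = Mul(2, w)
Pow(Add(Function('v')(51), -1066), Rational(1, 2)) = Pow(Add(Mul(2, 51), -1066), Rational(1, 2)) = Pow(Add(102, -1066), Rational(1, 2)) = Pow(-964, Rational(1, 2)) = Mul(2, I, Pow(241, Rational(1, 2)))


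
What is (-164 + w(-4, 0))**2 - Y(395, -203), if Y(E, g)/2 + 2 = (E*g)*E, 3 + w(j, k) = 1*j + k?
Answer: 63375395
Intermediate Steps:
w(j, k) = -3 + j + k (w(j, k) = -3 + (1*j + k) = -3 + (j + k) = -3 + j + k)
Y(E, g) = -4 + 2*g*E**2 (Y(E, g) = -4 + 2*((E*g)*E) = -4 + 2*(g*E**2) = -4 + 2*g*E**2)
(-164 + w(-4, 0))**2 - Y(395, -203) = (-164 + (-3 - 4 + 0))**2 - (-4 + 2*(-203)*395**2) = (-164 - 7)**2 - (-4 + 2*(-203)*156025) = (-171)**2 - (-4 - 63346150) = 29241 - 1*(-63346154) = 29241 + 63346154 = 63375395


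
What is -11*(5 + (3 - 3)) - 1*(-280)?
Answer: 225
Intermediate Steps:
-11*(5 + (3 - 3)) - 1*(-280) = -11*(5 + 0) + 280 = -11*5 + 280 = -55 + 280 = 225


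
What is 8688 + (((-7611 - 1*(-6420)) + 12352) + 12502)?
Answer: 32351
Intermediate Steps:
8688 + (((-7611 - 1*(-6420)) + 12352) + 12502) = 8688 + (((-7611 + 6420) + 12352) + 12502) = 8688 + ((-1191 + 12352) + 12502) = 8688 + (11161 + 12502) = 8688 + 23663 = 32351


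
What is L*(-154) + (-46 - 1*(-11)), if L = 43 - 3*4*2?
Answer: -2961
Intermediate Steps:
L = 19 (L = 43 - 12*2 = 43 - 1*24 = 43 - 24 = 19)
L*(-154) + (-46 - 1*(-11)) = 19*(-154) + (-46 - 1*(-11)) = -2926 + (-46 + 11) = -2926 - 35 = -2961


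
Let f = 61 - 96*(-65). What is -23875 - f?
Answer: -30176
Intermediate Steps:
f = 6301 (f = 61 + 6240 = 6301)
-23875 - f = -23875 - 1*6301 = -23875 - 6301 = -30176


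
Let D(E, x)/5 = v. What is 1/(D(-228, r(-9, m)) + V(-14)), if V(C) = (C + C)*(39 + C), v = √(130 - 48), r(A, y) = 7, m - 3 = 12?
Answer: -14/9759 - √82/97590 ≈ -0.0015274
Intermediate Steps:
m = 15 (m = 3 + 12 = 15)
v = √82 ≈ 9.0554
D(E, x) = 5*√82
V(C) = 2*C*(39 + C) (V(C) = (2*C)*(39 + C) = 2*C*(39 + C))
1/(D(-228, r(-9, m)) + V(-14)) = 1/(5*√82 + 2*(-14)*(39 - 14)) = 1/(5*√82 + 2*(-14)*25) = 1/(5*√82 - 700) = 1/(-700 + 5*√82)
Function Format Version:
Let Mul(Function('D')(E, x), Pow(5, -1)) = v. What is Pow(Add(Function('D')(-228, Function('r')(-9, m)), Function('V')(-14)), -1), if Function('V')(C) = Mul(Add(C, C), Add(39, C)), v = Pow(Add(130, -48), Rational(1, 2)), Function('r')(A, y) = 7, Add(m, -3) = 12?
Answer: Add(Rational(-14, 9759), Mul(Rational(-1, 97590), Pow(82, Rational(1, 2)))) ≈ -0.0015274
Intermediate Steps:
m = 15 (m = Add(3, 12) = 15)
v = Pow(82, Rational(1, 2)) ≈ 9.0554
Function('D')(E, x) = Mul(5, Pow(82, Rational(1, 2)))
Function('V')(C) = Mul(2, C, Add(39, C)) (Function('V')(C) = Mul(Mul(2, C), Add(39, C)) = Mul(2, C, Add(39, C)))
Pow(Add(Function('D')(-228, Function('r')(-9, m)), Function('V')(-14)), -1) = Pow(Add(Mul(5, Pow(82, Rational(1, 2))), Mul(2, -14, Add(39, -14))), -1) = Pow(Add(Mul(5, Pow(82, Rational(1, 2))), Mul(2, -14, 25)), -1) = Pow(Add(Mul(5, Pow(82, Rational(1, 2))), -700), -1) = Pow(Add(-700, Mul(5, Pow(82, Rational(1, 2)))), -1)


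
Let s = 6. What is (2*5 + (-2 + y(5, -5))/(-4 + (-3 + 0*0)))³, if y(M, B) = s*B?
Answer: 1061208/343 ≈ 3093.9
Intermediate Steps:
y(M, B) = 6*B
(2*5 + (-2 + y(5, -5))/(-4 + (-3 + 0*0)))³ = (2*5 + (-2 + 6*(-5))/(-4 + (-3 + 0*0)))³ = (10 + (-2 - 30)/(-4 + (-3 + 0)))³ = (10 - 32/(-4 - 3))³ = (10 - 32/(-7))³ = (10 - 32*(-⅐))³ = (10 + 32/7)³ = (102/7)³ = 1061208/343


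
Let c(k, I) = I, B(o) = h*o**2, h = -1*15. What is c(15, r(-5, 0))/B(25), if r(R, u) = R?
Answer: 1/1875 ≈ 0.00053333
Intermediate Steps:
h = -15
B(o) = -15*o**2
c(15, r(-5, 0))/B(25) = -5/((-15*25**2)) = -5/((-15*625)) = -5/(-9375) = -5*(-1/9375) = 1/1875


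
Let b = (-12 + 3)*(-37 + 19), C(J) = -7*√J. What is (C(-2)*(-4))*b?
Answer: 4536*I*√2 ≈ 6414.9*I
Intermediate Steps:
b = 162 (b = -9*(-18) = 162)
(C(-2)*(-4))*b = (-7*I*√2*(-4))*162 = (28*I*√2)*162 = 4536*I*√2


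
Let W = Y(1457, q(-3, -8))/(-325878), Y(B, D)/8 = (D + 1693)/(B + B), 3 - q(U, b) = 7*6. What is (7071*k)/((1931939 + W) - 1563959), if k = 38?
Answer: 31894737822927/43679616609116 ≈ 0.73020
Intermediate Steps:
q(U, b) = -39 (q(U, b) = 3 - 7*6 = 3 - 1*42 = 3 - 42 = -39)
Y(B, D) = 4*(1693 + D)/B (Y(B, D) = 8*((D + 1693)/(B + B)) = 8*((1693 + D)/((2*B))) = 8*((1693 + D)*(1/(2*B))) = 8*((1693 + D)/(2*B)) = 4*(1693 + D)/B)
W = -3308/237402123 (W = (4*(1693 - 39)/1457)/(-325878) = (4*(1/1457)*1654)*(-1/325878) = (6616/1457)*(-1/325878) = -3308/237402123 ≈ -1.3934e-5)
(7071*k)/((1931939 + W) - 1563959) = (7071*38)/((1931939 - 3308/237402123) - 1563959) = 268698/(458646420103189/237402123 - 1563959) = 268698/(87359233218232/237402123) = 268698*(237402123/87359233218232) = 31894737822927/43679616609116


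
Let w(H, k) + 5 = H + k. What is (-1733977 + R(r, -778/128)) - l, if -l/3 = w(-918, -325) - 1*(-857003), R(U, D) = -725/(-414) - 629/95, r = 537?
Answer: 32773025509/39330 ≈ 8.3328e+5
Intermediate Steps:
R(U, D) = -191531/39330 (R(U, D) = -725*(-1/414) - 629*1/95 = 725/414 - 629/95 = -191531/39330)
w(H, k) = -5 + H + k (w(H, k) = -5 + (H + k) = -5 + H + k)
l = -2567265 (l = -3*((-5 - 918 - 325) - 1*(-857003)) = -3*(-1248 + 857003) = -3*855755 = -2567265)
(-1733977 + R(r, -778/128)) - l = (-1733977 - 191531/39330) - 1*(-2567265) = -68197506941/39330 + 2567265 = 32773025509/39330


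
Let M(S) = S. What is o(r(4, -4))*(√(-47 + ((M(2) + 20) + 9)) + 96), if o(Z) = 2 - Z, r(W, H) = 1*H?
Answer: 576 + 24*I ≈ 576.0 + 24.0*I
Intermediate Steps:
r(W, H) = H
o(r(4, -4))*(√(-47 + ((M(2) + 20) + 9)) + 96) = (2 - 1*(-4))*(√(-47 + ((2 + 20) + 9)) + 96) = (2 + 4)*(√(-47 + (22 + 9)) + 96) = 6*(√(-47 + 31) + 96) = 6*(√(-16) + 96) = 6*(4*I + 96) = 6*(96 + 4*I) = 576 + 24*I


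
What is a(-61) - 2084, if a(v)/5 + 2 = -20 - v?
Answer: -1889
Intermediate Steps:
a(v) = -110 - 5*v (a(v) = -10 + 5*(-20 - v) = -10 + (-100 - 5*v) = -110 - 5*v)
a(-61) - 2084 = (-110 - 5*(-61)) - 2084 = (-110 + 305) - 2084 = 195 - 2084 = -1889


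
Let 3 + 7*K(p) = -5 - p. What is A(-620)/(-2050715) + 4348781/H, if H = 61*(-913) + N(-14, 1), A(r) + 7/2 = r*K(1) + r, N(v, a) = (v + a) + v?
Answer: -254803431537/3264738280 ≈ -78.047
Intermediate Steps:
N(v, a) = a + 2*v (N(v, a) = (a + v) + v = a + 2*v)
K(p) = -8/7 - p/7 (K(p) = -3/7 + (-5 - p)/7 = -3/7 + (-5/7 - p/7) = -8/7 - p/7)
A(r) = -7/2 - 2*r/7 (A(r) = -7/2 + (r*(-8/7 - ⅐*1) + r) = -7/2 + (r*(-8/7 - ⅐) + r) = -7/2 + (r*(-9/7) + r) = -7/2 + (-9*r/7 + r) = -7/2 - 2*r/7)
H = -55720 (H = 61*(-913) + (1 + 2*(-14)) = -55693 + (1 - 28) = -55693 - 27 = -55720)
A(-620)/(-2050715) + 4348781/H = (-7/2 - 2/7*(-620))/(-2050715) + 4348781/(-55720) = (-7/2 + 1240/7)*(-1/2050715) + 4348781*(-1/55720) = (2431/14)*(-1/2050715) - 4348781/55720 = -2431/28710010 - 4348781/55720 = -254803431537/3264738280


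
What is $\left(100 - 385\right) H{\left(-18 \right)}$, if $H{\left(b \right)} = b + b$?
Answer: $10260$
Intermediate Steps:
$H{\left(b \right)} = 2 b$
$\left(100 - 385\right) H{\left(-18 \right)} = \left(100 - 385\right) 2 \left(-18\right) = \left(-285\right) \left(-36\right) = 10260$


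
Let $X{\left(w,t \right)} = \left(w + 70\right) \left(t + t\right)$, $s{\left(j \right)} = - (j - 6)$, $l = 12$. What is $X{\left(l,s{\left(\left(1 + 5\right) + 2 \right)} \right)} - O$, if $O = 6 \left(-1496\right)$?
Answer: $8648$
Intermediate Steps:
$s{\left(j \right)} = 6 - j$ ($s{\left(j \right)} = - (-6 + j) = 6 - j$)
$X{\left(w,t \right)} = 2 t \left(70 + w\right)$ ($X{\left(w,t \right)} = \left(70 + w\right) 2 t = 2 t \left(70 + w\right)$)
$O = -8976$
$X{\left(l,s{\left(\left(1 + 5\right) + 2 \right)} \right)} - O = 2 \left(6 - \left(\left(1 + 5\right) + 2\right)\right) \left(70 + 12\right) - -8976 = 2 \left(6 - \left(6 + 2\right)\right) 82 + 8976 = 2 \left(6 - 8\right) 82 + 8976 = 2 \left(-2\right) 82 + 8976 = -328 + 8976 = 8648$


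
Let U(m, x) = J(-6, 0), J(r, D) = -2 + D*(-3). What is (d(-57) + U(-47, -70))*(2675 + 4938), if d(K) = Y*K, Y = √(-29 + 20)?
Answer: -15226 - 1301823*I ≈ -15226.0 - 1.3018e+6*I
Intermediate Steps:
Y = 3*I (Y = √(-9) = 3*I ≈ 3.0*I)
J(r, D) = -2 - 3*D
U(m, x) = -2 (U(m, x) = -2 - 3*0 = -2 + 0 = -2)
d(K) = 3*I*K (d(K) = (3*I)*K = 3*I*K)
(d(-57) + U(-47, -70))*(2675 + 4938) = (3*I*(-57) - 2)*(2675 + 4938) = (-171*I - 2)*7613 = (-2 - 171*I)*7613 = -15226 - 1301823*I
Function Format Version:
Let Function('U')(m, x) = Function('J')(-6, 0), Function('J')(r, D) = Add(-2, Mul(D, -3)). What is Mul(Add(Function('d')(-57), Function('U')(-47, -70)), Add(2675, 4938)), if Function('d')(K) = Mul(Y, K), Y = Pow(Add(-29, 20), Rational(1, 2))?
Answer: Add(-15226, Mul(-1301823, I)) ≈ Add(-15226., Mul(-1.3018e+6, I))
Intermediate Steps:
Y = Mul(3, I) (Y = Pow(-9, Rational(1, 2)) = Mul(3, I) ≈ Mul(3.0000, I))
Function('J')(r, D) = Add(-2, Mul(-3, D))
Function('U')(m, x) = -2 (Function('U')(m, x) = Add(-2, Mul(-3, 0)) = Add(-2, 0) = -2)
Function('d')(K) = Mul(3, I, K) (Function('d')(K) = Mul(Mul(3, I), K) = Mul(3, I, K))
Mul(Add(Function('d')(-57), Function('U')(-47, -70)), Add(2675, 4938)) = Mul(Add(Mul(3, I, -57), -2), Add(2675, 4938)) = Mul(Add(Mul(-171, I), -2), 7613) = Mul(Add(-2, Mul(-171, I)), 7613) = Add(-15226, Mul(-1301823, I))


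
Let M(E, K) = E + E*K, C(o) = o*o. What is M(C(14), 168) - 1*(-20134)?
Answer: 53258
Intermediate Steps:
C(o) = o²
M(C(14), 168) - 1*(-20134) = 14²*(1 + 168) - 1*(-20134) = 196*169 + 20134 = 33124 + 20134 = 53258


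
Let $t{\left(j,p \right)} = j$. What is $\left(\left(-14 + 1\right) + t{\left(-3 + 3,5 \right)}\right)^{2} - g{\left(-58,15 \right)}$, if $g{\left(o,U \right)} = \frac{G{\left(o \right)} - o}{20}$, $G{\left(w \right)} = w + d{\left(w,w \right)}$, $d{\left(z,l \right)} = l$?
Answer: $\frac{1719}{10} \approx 171.9$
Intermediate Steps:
$G{\left(w \right)} = 2 w$ ($G{\left(w \right)} = w + w = 2 w$)
$g{\left(o,U \right)} = \frac{o}{20}$ ($g{\left(o,U \right)} = \frac{2 o - o}{20} = o \frac{1}{20} = \frac{o}{20}$)
$\left(\left(-14 + 1\right) + t{\left(-3 + 3,5 \right)}\right)^{2} - g{\left(-58,15 \right)} = \left(\left(-14 + 1\right) + \left(-3 + 3\right)\right)^{2} - \frac{1}{20} \left(-58\right) = \left(-13 + 0\right)^{2} - - \frac{29}{10} = \left(-13\right)^{2} + \frac{29}{10} = 169 + \frac{29}{10} = \frac{1719}{10}$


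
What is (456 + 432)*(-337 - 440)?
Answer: -689976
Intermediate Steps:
(456 + 432)*(-337 - 440) = 888*(-777) = -689976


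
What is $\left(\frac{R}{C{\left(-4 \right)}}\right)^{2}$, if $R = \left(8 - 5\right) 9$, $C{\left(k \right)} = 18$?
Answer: $\frac{9}{4} \approx 2.25$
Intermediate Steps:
$R = 27$ ($R = 3 \cdot 9 = 27$)
$\left(\frac{R}{C{\left(-4 \right)}}\right)^{2} = \left(\frac{27}{18}\right)^{2} = \left(27 \cdot \frac{1}{18}\right)^{2} = \left(\frac{3}{2}\right)^{2} = \frac{9}{4}$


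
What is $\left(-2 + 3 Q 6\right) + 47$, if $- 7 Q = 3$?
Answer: $\frac{261}{7} \approx 37.286$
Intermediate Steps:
$Q = - \frac{3}{7}$ ($Q = \left(- \frac{1}{7}\right) 3 = - \frac{3}{7} \approx -0.42857$)
$\left(-2 + 3 Q 6\right) + 47 = \left(-2 + 3 \left(\left(- \frac{3}{7}\right) 6\right)\right) + 47 = \left(-2 + 3 \left(- \frac{18}{7}\right)\right) + 47 = \left(-2 - \frac{54}{7}\right) + 47 = - \frac{68}{7} + 47 = \frac{261}{7}$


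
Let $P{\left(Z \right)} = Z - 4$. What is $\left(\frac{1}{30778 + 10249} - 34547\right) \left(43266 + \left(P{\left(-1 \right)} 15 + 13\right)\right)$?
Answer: $- \frac{8747944488096}{5861} \approx -1.4926 \cdot 10^{9}$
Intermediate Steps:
$P{\left(Z \right)} = -4 + Z$
$\left(\frac{1}{30778 + 10249} - 34547\right) \left(43266 + \left(P{\left(-1 \right)} 15 + 13\right)\right) = \left(\frac{1}{30778 + 10249} - 34547\right) \left(43266 + \left(\left(-4 - 1\right) 15 + 13\right)\right) = \left(\frac{1}{41027} - 34547\right) \left(43266 + \left(\left(-5\right) 15 + 13\right)\right) = \left(\frac{1}{41027} - 34547\right) \left(43266 + \left(-75 + 13\right)\right) = - \frac{1417359768 \left(43266 - 62\right)}{41027} = \left(- \frac{1417359768}{41027}\right) 43204 = - \frac{8747944488096}{5861}$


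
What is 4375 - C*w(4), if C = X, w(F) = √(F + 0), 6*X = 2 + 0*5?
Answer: 13123/3 ≈ 4374.3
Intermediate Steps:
X = ⅓ (X = (2 + 0*5)/6 = (2 + 0)/6 = (⅙)*2 = ⅓ ≈ 0.33333)
w(F) = √F
C = ⅓ ≈ 0.33333
4375 - C*w(4) = 4375 - √4/3 = 4375 - 2/3 = 4375 - 1*⅔ = 4375 - ⅔ = 13123/3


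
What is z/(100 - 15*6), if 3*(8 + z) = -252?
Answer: -46/5 ≈ -9.2000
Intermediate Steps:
z = -92 (z = -8 + (⅓)*(-252) = -8 - 84 = -92)
z/(100 - 15*6) = -92/(100 - 15*6) = -92/(100 - 90) = -92/10 = -92*⅒ = -46/5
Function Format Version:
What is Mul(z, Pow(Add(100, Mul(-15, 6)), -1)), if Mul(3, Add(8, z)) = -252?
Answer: Rational(-46, 5) ≈ -9.2000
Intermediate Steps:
z = -92 (z = Add(-8, Mul(Rational(1, 3), -252)) = Add(-8, -84) = -92)
Mul(z, Pow(Add(100, Mul(-15, 6)), -1)) = Mul(-92, Pow(Add(100, Mul(-15, 6)), -1)) = Mul(-92, Pow(Add(100, -90), -1)) = Mul(-92, Pow(10, -1)) = Mul(-92, Rational(1, 10)) = Rational(-46, 5)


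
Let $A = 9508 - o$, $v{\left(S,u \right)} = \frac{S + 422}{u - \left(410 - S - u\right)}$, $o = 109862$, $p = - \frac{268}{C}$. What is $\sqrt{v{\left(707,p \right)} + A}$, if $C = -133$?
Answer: $\frac{i \sqrt{160857573388817}}{40037} \approx 316.78 i$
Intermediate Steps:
$p = \frac{268}{133}$ ($p = - \frac{268}{-133} = \left(-268\right) \left(- \frac{1}{133}\right) = \frac{268}{133} \approx 2.015$)
$v{\left(S,u \right)} = \frac{422 + S}{-410 + S + 2 u}$ ($v{\left(S,u \right)} = \frac{422 + S}{u + \left(-410 + S + u\right)} = \frac{422 + S}{-410 + S + 2 u}$)
$A = -100354$ ($A = 9508 - 109862 = -100354$)
$\sqrt{v{\left(707,p \right)} + A} = \sqrt{\frac{422 + 707}{-410 + 707 + 2 \cdot \frac{268}{133}} - 100354} = \sqrt{\frac{1}{-410 + 707 + \frac{536}{133}} \cdot 1129 - 100354} = \sqrt{\frac{1}{\frac{40037}{133}} \cdot 1129 - 100354} = \sqrt{\frac{133}{40037} \cdot 1129 - 100354} = \sqrt{\frac{150157}{40037} - 100354} = \sqrt{- \frac{4017722941}{40037}} = \frac{i \sqrt{160857573388817}}{40037}$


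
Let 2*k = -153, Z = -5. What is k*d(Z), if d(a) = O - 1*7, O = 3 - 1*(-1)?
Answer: 459/2 ≈ 229.50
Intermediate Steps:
O = 4 (O = 3 + 1 = 4)
d(a) = -3 (d(a) = 4 - 1*7 = 4 - 7 = -3)
k = -153/2 (k = (1/2)*(-153) = -153/2 ≈ -76.500)
k*d(Z) = -153/2*(-3) = 459/2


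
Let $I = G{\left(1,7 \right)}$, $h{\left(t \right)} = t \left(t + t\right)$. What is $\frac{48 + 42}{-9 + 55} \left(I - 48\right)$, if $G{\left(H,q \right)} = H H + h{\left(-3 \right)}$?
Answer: $- \frac{1305}{23} \approx -56.739$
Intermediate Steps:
$h{\left(t \right)} = 2 t^{2}$ ($h{\left(t \right)} = t 2 t = 2 t^{2}$)
$G{\left(H,q \right)} = 18 + H^{2}$ ($G{\left(H,q \right)} = H H + 2 \left(-3\right)^{2} = H^{2} + 2 \cdot 9 = H^{2} + 18 = 18 + H^{2}$)
$I = 19$ ($I = 18 + 1^{2} = 18 + 1 = 19$)
$\frac{48 + 42}{-9 + 55} \left(I - 48\right) = \frac{48 + 42}{-9 + 55} \left(19 - 48\right) = \frac{90}{46} \left(-29\right) = 90 \cdot \frac{1}{46} \left(-29\right) = \frac{45}{23} \left(-29\right) = - \frac{1305}{23}$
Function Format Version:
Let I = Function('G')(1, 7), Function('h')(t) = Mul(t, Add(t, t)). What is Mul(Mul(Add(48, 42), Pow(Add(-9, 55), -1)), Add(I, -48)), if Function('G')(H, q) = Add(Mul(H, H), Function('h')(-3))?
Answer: Rational(-1305, 23) ≈ -56.739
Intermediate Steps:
Function('h')(t) = Mul(2, Pow(t, 2)) (Function('h')(t) = Mul(t, Mul(2, t)) = Mul(2, Pow(t, 2)))
Function('G')(H, q) = Add(18, Pow(H, 2)) (Function('G')(H, q) = Add(Mul(H, H), Mul(2, Pow(-3, 2))) = Add(Pow(H, 2), Mul(2, 9)) = Add(Pow(H, 2), 18) = Add(18, Pow(H, 2)))
I = 19 (I = Add(18, Pow(1, 2)) = Add(18, 1) = 19)
Mul(Mul(Add(48, 42), Pow(Add(-9, 55), -1)), Add(I, -48)) = Mul(Mul(Add(48, 42), Pow(Add(-9, 55), -1)), Add(19, -48)) = Mul(Mul(90, Pow(46, -1)), -29) = Mul(Mul(90, Rational(1, 46)), -29) = Mul(Rational(45, 23), -29) = Rational(-1305, 23)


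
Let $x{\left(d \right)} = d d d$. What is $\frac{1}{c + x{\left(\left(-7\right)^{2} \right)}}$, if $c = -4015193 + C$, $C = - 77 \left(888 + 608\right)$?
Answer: $- \frac{1}{4012736} \approx -2.4921 \cdot 10^{-7}$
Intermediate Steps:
$C = -115192$ ($C = \left(-77\right) 1496 = -115192$)
$x{\left(d \right)} = d^{3}$ ($x{\left(d \right)} = d^{2} d = d^{3}$)
$c = -4130385$ ($c = -4015193 - 115192 = -4130385$)
$\frac{1}{c + x{\left(\left(-7\right)^{2} \right)}} = \frac{1}{-4130385 + \left(\left(-7\right)^{2}\right)^{3}} = \frac{1}{-4130385 + 49^{3}} = \frac{1}{-4130385 + 117649} = \frac{1}{-4012736} = - \frac{1}{4012736}$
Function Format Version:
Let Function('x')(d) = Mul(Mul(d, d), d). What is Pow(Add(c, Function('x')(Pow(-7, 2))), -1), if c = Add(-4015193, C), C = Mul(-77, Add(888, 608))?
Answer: Rational(-1, 4012736) ≈ -2.4921e-7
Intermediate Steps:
C = -115192 (C = Mul(-77, 1496) = -115192)
Function('x')(d) = Pow(d, 3) (Function('x')(d) = Mul(Pow(d, 2), d) = Pow(d, 3))
c = -4130385 (c = Add(-4015193, -115192) = -4130385)
Pow(Add(c, Function('x')(Pow(-7, 2))), -1) = Pow(Add(-4130385, Pow(Pow(-7, 2), 3)), -1) = Pow(Add(-4130385, Pow(49, 3)), -1) = Pow(Add(-4130385, 117649), -1) = Pow(-4012736, -1) = Rational(-1, 4012736)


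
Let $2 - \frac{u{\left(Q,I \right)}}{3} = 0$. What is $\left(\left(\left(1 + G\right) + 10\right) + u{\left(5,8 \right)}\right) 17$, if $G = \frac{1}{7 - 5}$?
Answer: $\frac{595}{2} \approx 297.5$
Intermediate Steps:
$u{\left(Q,I \right)} = 6$ ($u{\left(Q,I \right)} = 6 - 0 = 6 + 0 = 6$)
$G = \frac{1}{2} \approx 0.5$
$\left(\left(\left(1 + G\right) + 10\right) + u{\left(5,8 \right)}\right) 17 = \left(\left(\left(1 + \frac{1}{2}\right) + 10\right) + 6\right) 17 = \left(\left(\frac{3}{2} + 10\right) + 6\right) 17 = \left(\frac{23}{2} + 6\right) 17 = \frac{35}{2} \cdot 17 = \frac{595}{2}$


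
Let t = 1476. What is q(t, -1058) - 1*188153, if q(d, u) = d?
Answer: -186677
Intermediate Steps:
q(t, -1058) - 1*188153 = 1476 - 1*188153 = 1476 - 188153 = -186677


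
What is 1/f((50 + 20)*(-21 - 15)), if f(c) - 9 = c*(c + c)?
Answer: 1/12700809 ≈ 7.8735e-8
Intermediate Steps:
f(c) = 9 + 2*c² (f(c) = 9 + c*(c + c) = 9 + c*(2*c) = 9 + 2*c²)
1/f((50 + 20)*(-21 - 15)) = 1/(9 + 2*((50 + 20)*(-21 - 15))²) = 1/(9 + 2*(70*(-36))²) = 1/(9 + 2*(-2520)²) = 1/(9 + 2*6350400) = 1/(9 + 12700800) = 1/12700809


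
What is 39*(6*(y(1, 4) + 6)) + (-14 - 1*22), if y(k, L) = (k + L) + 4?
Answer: 3474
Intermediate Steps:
y(k, L) = 4 + L + k (y(k, L) = (L + k) + 4 = 4 + L + k)
39*(6*(y(1, 4) + 6)) + (-14 - 1*22) = 39*(6*((4 + 4 + 1) + 6)) + (-14 - 1*22) = 39*(6*(9 + 6)) + (-14 - 22) = 39*(6*15) - 36 = 39*90 - 36 = 3510 - 36 = 3474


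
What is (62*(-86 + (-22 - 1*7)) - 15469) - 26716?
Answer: -49315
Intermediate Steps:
(62*(-86 + (-22 - 1*7)) - 15469) - 26716 = (62*(-86 + (-22 - 7)) - 15469) - 26716 = (62*(-86 - 29) - 15469) - 26716 = (62*(-115) - 15469) - 26716 = (-7130 - 15469) - 26716 = -22599 - 26716 = -49315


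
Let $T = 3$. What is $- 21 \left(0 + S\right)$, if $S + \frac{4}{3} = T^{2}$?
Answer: $-161$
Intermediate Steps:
$S = \frac{23}{3}$ ($S = - \frac{4}{3} + 3^{2} = - \frac{4}{3} + 9 = \frac{23}{3} \approx 7.6667$)
$- 21 \left(0 + S\right) = - 21 \left(0 + \frac{23}{3}\right) = \left(-21\right) \frac{23}{3} = -161$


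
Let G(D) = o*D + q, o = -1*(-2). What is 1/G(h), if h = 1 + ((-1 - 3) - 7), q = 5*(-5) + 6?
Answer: -1/39 ≈ -0.025641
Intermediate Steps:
o = 2
q = -19 (q = -25 + 6 = -19)
h = -10 (h = 1 + (-4 - 7) = 1 - 11 = -10)
G(D) = -19 + 2*D (G(D) = 2*D - 19 = -19 + 2*D)
1/G(h) = 1/(-19 + 2*(-10)) = 1/(-19 - 20) = 1/(-39) = -1/39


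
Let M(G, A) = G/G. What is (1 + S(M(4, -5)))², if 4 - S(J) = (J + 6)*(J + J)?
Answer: 81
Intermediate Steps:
M(G, A) = 1
S(J) = 4 - 2*J*(6 + J) (S(J) = 4 - (J + 6)*(J + J) = 4 - (6 + J)*2*J = 4 - 2*J*(6 + J))
(1 + S(M(4, -5)))² = (1 + (4 - 12*1 - 2*1²))² = (1 + (4 - 12 - 2*1))² = (1 + (4 - 12 - 2))² = (1 - 10)² = (-9)² = 81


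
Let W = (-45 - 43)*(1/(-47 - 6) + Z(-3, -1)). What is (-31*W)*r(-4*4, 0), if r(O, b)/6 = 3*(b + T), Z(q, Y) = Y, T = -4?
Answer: 10606464/53 ≈ 2.0012e+5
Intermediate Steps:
r(O, b) = -72 + 18*b (r(O, b) = 6*(3*(b - 4)) = 6*(3*(-4 + b)) = 6*(-12 + 3*b) = -72 + 18*b)
W = 4752/53 (W = (-45 - 43)*(1/(-47 - 6) - 1) = -88*(1/(-53) - 1) = -88*(-1/53 - 1) = -88*(-54/53) = 4752/53 ≈ 89.660)
(-31*W)*r(-4*4, 0) = (-31*4752/53)*(-72 + 18*0) = -147312*(-72 + 0)/53 = -147312/53*(-72) = 10606464/53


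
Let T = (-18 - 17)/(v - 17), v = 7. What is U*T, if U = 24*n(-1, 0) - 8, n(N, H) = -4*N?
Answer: 308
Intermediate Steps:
T = 7/2 (T = (-18 - 17)/(7 - 17) = -35/(-10) = -35*(-⅒) = 7/2 ≈ 3.5000)
U = 88 (U = 24*(-4*(-1)) - 8 = 24*4 - 8 = 96 - 8 = 88)
U*T = 88*(7/2) = 308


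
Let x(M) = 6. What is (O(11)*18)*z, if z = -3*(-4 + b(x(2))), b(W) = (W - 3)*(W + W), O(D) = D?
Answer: -19008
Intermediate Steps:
b(W) = 2*W*(-3 + W) (b(W) = (-3 + W)*(2*W) = 2*W*(-3 + W))
z = -96 (z = -3*(-4 + 2*6*(-3 + 6)) = -3*(-4 + 2*6*3) = -3*(-4 + 36) = -3*32 = -96)
(O(11)*18)*z = (11*18)*(-96) = 198*(-96) = -19008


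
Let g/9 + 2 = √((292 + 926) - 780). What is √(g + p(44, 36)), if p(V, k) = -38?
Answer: √(-56 + 9*√438) ≈ 11.505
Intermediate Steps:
g = -18 + 9*√438 (g = -18 + 9*√((292 + 926) - 780) = -18 + 9*√(1218 - 780) = -18 + 9*√438 ≈ 170.36)
√(g + p(44, 36)) = √((-18 + 9*√438) - 38) = √(-56 + 9*√438)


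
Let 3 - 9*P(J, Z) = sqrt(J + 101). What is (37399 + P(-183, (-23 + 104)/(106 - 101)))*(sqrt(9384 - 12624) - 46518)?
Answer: -2*(7753 - 3*I*sqrt(10))*(336594 - I*sqrt(82))/3 ≈ -1.7397e+9 + 2.1756e+6*I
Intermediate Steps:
P(J, Z) = 1/3 - sqrt(101 + J)/9 (P(J, Z) = 1/3 - sqrt(J + 101)/9 = 1/3 - sqrt(101 + J)/9)
(37399 + P(-183, (-23 + 104)/(106 - 101)))*(sqrt(9384 - 12624) - 46518) = (37399 + (1/3 - sqrt(101 - 183)/9))*(sqrt(9384 - 12624) - 46518) = (37399 + (1/3 - I*sqrt(82)/9))*(sqrt(-3240) - 46518) = (37399 + (1/3 - I*sqrt(82)/9))*(18*I*sqrt(10) - 46518) = (37399 + (1/3 - I*sqrt(82)/9))*(-46518 + 18*I*sqrt(10)) = (112198/3 - I*sqrt(82)/9)*(-46518 + 18*I*sqrt(10)) = (-46518 + 18*I*sqrt(10))*(112198/3 - I*sqrt(82)/9)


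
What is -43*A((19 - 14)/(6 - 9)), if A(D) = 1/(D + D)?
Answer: 129/10 ≈ 12.900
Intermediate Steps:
A(D) = 1/(2*D)
-43*A((19 - 14)/(6 - 9)) = -43/(2*((19 - 14)/(6 - 9))) = -43/(2*(5/(-3))) = -43/(2*(5*(-⅓))) = -43/(2*(-5/3)) = -43*(-3)/(2*5) = -43*(-3/10) = 129/10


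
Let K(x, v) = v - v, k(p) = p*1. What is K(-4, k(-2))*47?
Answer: 0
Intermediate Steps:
k(p) = p
K(x, v) = 0
K(-4, k(-2))*47 = 0*47 = 0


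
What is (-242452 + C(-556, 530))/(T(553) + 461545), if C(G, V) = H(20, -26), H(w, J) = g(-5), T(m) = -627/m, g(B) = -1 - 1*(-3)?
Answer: -5156725/9816683 ≈ -0.52530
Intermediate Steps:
g(B) = 2 (g(B) = -1 + 3 = 2)
H(w, J) = 2
C(G, V) = 2
(-242452 + C(-556, 530))/(T(553) + 461545) = (-242452 + 2)/(-627/553 + 461545) = -242450/(-627*1/553 + 461545) = -242450/(-627/553 + 461545) = -242450/255233758/553 = -242450*553/255233758 = -5156725/9816683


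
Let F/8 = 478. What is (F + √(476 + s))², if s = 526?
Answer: (3824 + √1002)² ≈ 1.4866e+7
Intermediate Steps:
F = 3824 (F = 8*478 = 3824)
(F + √(476 + s))² = (3824 + √(476 + 526))² = (3824 + √1002)²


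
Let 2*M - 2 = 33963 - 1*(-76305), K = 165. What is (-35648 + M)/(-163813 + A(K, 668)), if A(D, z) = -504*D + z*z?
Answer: 1499/15327 ≈ 0.097801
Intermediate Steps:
A(D, z) = z² - 504*D (A(D, z) = -504*D + z² = z² - 504*D)
M = 55135 (M = 1 + (33963 - 1*(-76305))/2 = 1 + (33963 + 76305)/2 = 1 + (½)*110268 = 1 + 55134 = 55135)
(-35648 + M)/(-163813 + A(K, 668)) = (-35648 + 55135)/(-163813 + (668² - 504*165)) = 19487/(-163813 + (446224 - 83160)) = 19487/(-163813 + 363064) = 19487/199251 = 19487*(1/199251) = 1499/15327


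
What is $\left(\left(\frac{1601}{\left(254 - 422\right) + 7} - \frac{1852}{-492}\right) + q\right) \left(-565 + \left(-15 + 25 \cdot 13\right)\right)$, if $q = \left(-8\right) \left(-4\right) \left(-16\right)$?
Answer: $\frac{872228860}{6601} \approx 1.3214 \cdot 10^{5}$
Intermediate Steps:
$q = -512$ ($q = 32 \left(-16\right) = -512$)
$\left(\left(\frac{1601}{\left(254 - 422\right) + 7} - \frac{1852}{-492}\right) + q\right) \left(-565 + \left(-15 + 25 \cdot 13\right)\right) = \left(\left(\frac{1601}{\left(254 - 422\right) + 7} - \frac{1852}{-492}\right) - 512\right) \left(-565 + \left(-15 + 25 \cdot 13\right)\right) = \left(\left(\frac{1601}{-168 + 7} - - \frac{463}{123}\right) - 512\right) \left(-565 + \left(-15 + 325\right)\right) = \left(\left(\frac{1601}{-161} + \frac{463}{123}\right) - 512\right) \left(-565 + 310\right) = \left(\left(1601 \left(- \frac{1}{161}\right) + \frac{463}{123}\right) - 512\right) \left(-255\right) = \left(\left(- \frac{1601}{161} + \frac{463}{123}\right) - 512\right) \left(-255\right) = \left(- \frac{122380}{19803} - 512\right) \left(-255\right) = \left(- \frac{10261516}{19803}\right) \left(-255\right) = \frac{872228860}{6601}$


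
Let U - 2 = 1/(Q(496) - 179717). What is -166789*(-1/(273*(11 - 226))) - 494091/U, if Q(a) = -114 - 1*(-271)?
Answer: -18144322041293/73444215 ≈ -2.4705e+5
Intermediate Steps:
Q(a) = 157 (Q(a) = -114 + 271 = 157)
U = 359119/179560 (U = 2 + 1/(157 - 179717) = 2 + 1/(-179560) = 2 - 1/179560 = 359119/179560 ≈ 2.0000)
-166789*(-1/(273*(11 - 226))) - 494091/U = -166789*(-1/(273*(11 - 226))) - 494091/359119/179560 = -166789/((-215*(-273))) - 494091*179560/359119 = -166789/58695 - 2163877560/8759 = -166789*1/58695 - 2163877560/8759 = -23827/8385 - 2163877560/8759 = -18144322041293/73444215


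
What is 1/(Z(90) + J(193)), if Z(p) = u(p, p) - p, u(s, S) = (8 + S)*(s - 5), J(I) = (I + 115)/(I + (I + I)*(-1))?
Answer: 193/1590012 ≈ 0.00012138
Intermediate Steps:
J(I) = -(115 + I)/I (J(I) = (115 + I)/(I + (2*I)*(-1)) = (115 + I)/(I - 2*I) = (115 + I)/((-I)) = (115 + I)*(-1/I) = -(115 + I)/I)
u(s, S) = (-5 + s)*(8 + S) (u(s, S) = (8 + S)*(-5 + s) = (-5 + s)*(8 + S))
Z(p) = -40 + p² + 2*p (Z(p) = (-40 - 5*p + 8*p + p*p) - p = (-40 - 5*p + 8*p + p²) - p = (-40 + p² + 3*p) - p = -40 + p² + 2*p)
1/(Z(90) + J(193)) = 1/((-40 + 90² + 2*90) + (-115 - 1*193)/193) = 1/((-40 + 8100 + 180) + (-115 - 193)/193) = 1/(8240 + (1/193)*(-308)) = 1/(8240 - 308/193) = 1/(1590012/193) = 193/1590012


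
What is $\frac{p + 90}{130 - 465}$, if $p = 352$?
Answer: $- \frac{442}{335} \approx -1.3194$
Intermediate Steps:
$\frac{p + 90}{130 - 465} = \frac{352 + 90}{130 - 465} = \frac{1}{-335} \cdot 442 = \left(- \frac{1}{335}\right) 442 = - \frac{442}{335}$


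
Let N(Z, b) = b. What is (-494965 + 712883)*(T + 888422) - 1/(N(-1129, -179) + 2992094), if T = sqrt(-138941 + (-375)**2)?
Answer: 579244154757473339/2991915 + 435836*sqrt(421) ≈ 1.9361e+11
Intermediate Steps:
T = 2*sqrt(421) (T = sqrt(-138941 + 140625) = sqrt(1684) = 2*sqrt(421) ≈ 41.037)
(-494965 + 712883)*(T + 888422) - 1/(N(-1129, -179) + 2992094) = (-494965 + 712883)*(2*sqrt(421) + 888422) - 1/(-179 + 2992094) = 217918*(888422 + 2*sqrt(421)) - 1/2991915 = (193603145396 + 435836*sqrt(421)) - 1*1/2991915 = (193603145396 + 435836*sqrt(421)) - 1/2991915 = 579244154757473339/2991915 + 435836*sqrt(421)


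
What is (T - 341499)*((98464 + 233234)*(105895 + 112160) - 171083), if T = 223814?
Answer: -8511948489789295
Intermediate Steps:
(T - 341499)*((98464 + 233234)*(105895 + 112160) - 171083) = (223814 - 341499)*((98464 + 233234)*(105895 + 112160) - 171083) = -117685*(331698*218055 - 171083) = -117685*(72328407390 - 171083) = -117685*72328236307 = -8511948489789295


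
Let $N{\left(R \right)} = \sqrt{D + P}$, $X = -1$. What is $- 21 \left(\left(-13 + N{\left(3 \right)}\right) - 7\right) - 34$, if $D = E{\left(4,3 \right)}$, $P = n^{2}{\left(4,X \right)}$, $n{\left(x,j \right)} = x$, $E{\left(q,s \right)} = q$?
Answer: $386 - 42 \sqrt{5} \approx 292.08$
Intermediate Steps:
$P = 16$ ($P = 4^{2} = 16$)
$D = 4$
$N{\left(R \right)} = 2 \sqrt{5}$ ($N{\left(R \right)} = \sqrt{4 + 16} = \sqrt{20} = 2 \sqrt{5}$)
$- 21 \left(\left(-13 + N{\left(3 \right)}\right) - 7\right) - 34 = - 21 \left(\left(-13 + 2 \sqrt{5}\right) - 7\right) - 34 = - 21 \left(-20 + 2 \sqrt{5}\right) - 34 = \left(420 - 42 \sqrt{5}\right) - 34 = 386 - 42 \sqrt{5}$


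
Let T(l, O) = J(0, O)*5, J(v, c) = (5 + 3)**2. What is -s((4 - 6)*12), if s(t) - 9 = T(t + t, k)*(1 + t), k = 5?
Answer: 7351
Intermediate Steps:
J(v, c) = 64 (J(v, c) = 8**2 = 64)
T(l, O) = 320 (T(l, O) = 64*5 = 320)
s(t) = 329 + 320*t (s(t) = 9 + 320*(1 + t) = 9 + (320 + 320*t) = 329 + 320*t)
-s((4 - 6)*12) = -(329 + 320*((4 - 6)*12)) = -(329 + 320*(-2*12)) = -(329 + 320*(-24)) = -(329 - 7680) = -1*(-7351) = 7351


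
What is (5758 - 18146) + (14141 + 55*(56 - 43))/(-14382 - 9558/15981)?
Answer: -79099948726/6384675 ≈ -12389.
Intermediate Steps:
(5758 - 18146) + (14141 + 55*(56 - 43))/(-14382 - 9558/15981) = -12388 + (14141 + 55*13)/(-14382 - 9558*1/15981) = -12388 + (14141 + 715)/(-14382 - 3186/5327) = -12388 + 14856/(-76616100/5327) = -12388 + 14856*(-5327/76616100) = -12388 - 6594826/6384675 = -79099948726/6384675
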